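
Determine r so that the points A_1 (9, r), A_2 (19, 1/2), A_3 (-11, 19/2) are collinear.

7/2

Collinearity: (A_1 − A_2) must be parallel to (A_3 − A_2) = (-30, 9).
Cross-multiplying the components: (r − 1/2)·(-30) = (-10)·(9).
Solving gives r = 7/2.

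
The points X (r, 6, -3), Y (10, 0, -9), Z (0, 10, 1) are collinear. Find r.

4

Direction YZ = (-10, 10, 10). From the y-coordinate of X, the parameter along the line is τ = (6 − 0)/10 = 3/5.
Then r = 10 + 3/5·(-10) = 4.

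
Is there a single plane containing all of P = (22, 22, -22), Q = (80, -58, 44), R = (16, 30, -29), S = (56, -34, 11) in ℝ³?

With P as base: PQ = (58, -80, 66), PR = (-6, 8, -7), PS = (34, -56, 33).
PR × PS = (-128, -40, 64).
PQ · (PR × PS) = 0.
The scalar triple product vanishes, so the four points are coplanar.

Yes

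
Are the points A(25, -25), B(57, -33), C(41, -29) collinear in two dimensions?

AB = (32, -8), AC = (16, -4).
Checking proportionality: AC = 1/2·AB, so the vectors are parallel and the points are collinear.

Yes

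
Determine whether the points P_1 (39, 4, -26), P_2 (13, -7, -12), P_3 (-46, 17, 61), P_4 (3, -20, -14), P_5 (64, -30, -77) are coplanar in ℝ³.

The plane through P_1, P_2, P_3 has normal n = P_1P_2 × P_1P_3 = (-1139, 1072, -1273) and equation n·P = -7035.
Checking the remaining points: n·P_4 = -7035, n·P_5 = -7035.
All equal -7035, so all 5 points lie in one plane.

Yes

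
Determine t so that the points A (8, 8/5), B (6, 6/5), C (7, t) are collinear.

7/5

Collinearity: (C − A) must be parallel to (B − A) = (-2, -2/5).
Cross-multiplying the components: (t − 8/5)·(-2) = (-1)·(-2/5).
Solving gives t = 7/5.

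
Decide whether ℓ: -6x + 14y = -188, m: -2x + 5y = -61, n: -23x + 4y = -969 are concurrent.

Yes

Lines aᵢx + bᵢy = cᵢ with pairwise distinct directions are concurrent exactly when det[aᵢ bᵢ cᵢ] = 0.
Here the determinant is 0.
It vanishes, so the lines are concurrent at (43, 5).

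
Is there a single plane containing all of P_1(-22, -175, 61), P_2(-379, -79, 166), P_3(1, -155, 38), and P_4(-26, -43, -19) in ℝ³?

The four points are coplanar iff the 3×3 determinant with rows P_1P_2, P_1P_3, P_1P_4 is zero.
Rows: (-357, 96, 105), (23, 20, -23), (-4, 132, -80).
Expanding along the first row: (-357)(1436) − (96)(-1932) + (105)(3116) = 0.
Zero determinant ⇒ coplanar.

Yes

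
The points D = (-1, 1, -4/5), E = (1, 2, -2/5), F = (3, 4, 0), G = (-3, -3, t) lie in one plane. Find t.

Normal to plane DEF: n = (-2/5, 0, 2); plane equation n·P = -6/5.
Requiring n·G = -6/5: (2)t + (6/5) = -6/5.
So t = -6/5.

-6/5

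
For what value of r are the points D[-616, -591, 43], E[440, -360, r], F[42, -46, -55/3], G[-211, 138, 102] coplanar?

-641/3

Normal to plane DFG: n = (76867, -63662, 258957); plane equation n·P = 1409321.
Requiring n·E = 1409321: (258957)r + (56739800) = 1409321.
So r = -641/3.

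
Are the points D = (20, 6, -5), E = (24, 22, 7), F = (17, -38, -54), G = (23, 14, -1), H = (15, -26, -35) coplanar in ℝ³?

Yes

The plane through D, E, F has normal n = DE × DF = (-256, 160, -128) and equation n·P = -3520.
Checking the remaining points: n·G = -3520, n·H = -3520.
All equal -3520, so all 5 points lie in one plane.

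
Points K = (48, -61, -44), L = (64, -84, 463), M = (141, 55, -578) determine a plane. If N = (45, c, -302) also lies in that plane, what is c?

Coplanarity requires KL · (KM × KN) = 0.
KL = (16, -23, 507), KM = (93, 116, -534); the triple product is linear in c with coefficient 55695 and constant term 2506275.
Setting it to zero: c = -45.

-45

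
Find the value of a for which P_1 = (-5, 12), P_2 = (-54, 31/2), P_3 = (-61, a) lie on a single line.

Collinearity: (P_3 − P_1) must be parallel to (P_2 − P_1) = (-49, 7/2).
Cross-multiplying the components: (a − 12)·(-49) = (-56)·(7/2).
Solving gives a = 16.

16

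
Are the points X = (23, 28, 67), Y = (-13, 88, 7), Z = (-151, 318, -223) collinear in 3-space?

Yes

XY = (-36, 60, -60), XZ = (-174, 290, -290).
Each component of XZ is 29/6 times the corresponding component of XY, so XZ = 29/6·XY and the points are collinear.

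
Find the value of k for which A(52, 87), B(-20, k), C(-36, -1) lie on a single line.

15

The three points are collinear iff det[AB; AC] = 0.
This determinant is linear in k: (88)k + (-1320) = 0, so k = 15.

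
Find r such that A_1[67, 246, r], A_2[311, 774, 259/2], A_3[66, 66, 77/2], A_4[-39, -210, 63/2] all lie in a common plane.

Coplanarity ⇔ det[A_1A_2; A_1A_3; A_1A_4] = 0.
Expanding, this is linear in r: (6720)r + (-1649760) = 0.
So r = 491/2.

491/2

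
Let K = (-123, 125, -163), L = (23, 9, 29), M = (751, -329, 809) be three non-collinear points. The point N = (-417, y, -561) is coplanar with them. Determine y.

374

Coplanarity requires KL · (KM × KN) = 0.
KL = (146, -116, 192), KM = (874, -454, 972); the triple product is linear in y with coefficient 25896 and constant term -9685104.
Setting it to zero: y = 374.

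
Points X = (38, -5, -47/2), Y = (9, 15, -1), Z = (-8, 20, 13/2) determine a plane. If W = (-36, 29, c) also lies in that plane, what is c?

Coplanarity requires XY · (XZ × XW) = 0.
XY = (-29, 20, 45/2), XZ = (-46, 25, 30); the triple product is linear in c with coefficient 195 and constant term -7605/2.
Setting it to zero: c = 39/2.

39/2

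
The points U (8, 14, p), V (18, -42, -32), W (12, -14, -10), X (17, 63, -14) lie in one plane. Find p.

6

The points are coplanar iff UV · (UW × UX) = 0.
Expanding, this is linear in p: (602)p + (-3612) = 0.
So p = 6.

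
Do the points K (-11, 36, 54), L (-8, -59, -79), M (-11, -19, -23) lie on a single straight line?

KL = (3, -95, -133), KM = (0, -55, -77).
Comparing components 3 and 1: (-133)(0) − (3)(-77) = 231 ≠ 0, so KL and KM are not parallel and the points are not collinear.

No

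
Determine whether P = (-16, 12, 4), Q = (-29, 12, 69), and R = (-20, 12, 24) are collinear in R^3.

Yes

PQ = (-13, 0, 65), PR = (-4, 0, 20).
PQ × PR = (0, 0, 0).
The cross product vanishes, so the three points are collinear.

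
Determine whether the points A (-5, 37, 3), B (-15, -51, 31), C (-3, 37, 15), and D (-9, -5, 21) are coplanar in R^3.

With A as base: AB = (-10, -88, 28), AC = (2, 0, 12), AD = (-4, -42, 18).
AC × AD = (504, -84, -84).
AB · (AC × AD) = 0.
The scalar triple product vanishes, so the four points are coplanar.

Yes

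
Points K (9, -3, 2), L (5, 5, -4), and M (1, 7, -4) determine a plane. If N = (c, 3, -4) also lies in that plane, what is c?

9

The plane through K, L, M has equation 12x + 24y + 24z = 84.
Substituting N: (12)c + (-24) = 84, so c = 9.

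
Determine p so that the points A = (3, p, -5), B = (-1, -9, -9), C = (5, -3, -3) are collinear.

Collinearity requires AB × AC = 0; each component is linear in p.
The x-component gives (-6)p + (-30) = 0, so p = -5.
The remaining components then also vanish.

-5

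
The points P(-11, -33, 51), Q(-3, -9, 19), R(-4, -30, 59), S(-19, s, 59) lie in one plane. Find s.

-45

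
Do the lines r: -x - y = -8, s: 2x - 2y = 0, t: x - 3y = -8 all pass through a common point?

Intersecting r and s: solving the 2×2 system gives (x, y) = (4, 4).
Substitute into t: (1)(4) + (-3)(4) = -8.
This equals -8, so (4, 4) lies on all three lines and they are concurrent.

Yes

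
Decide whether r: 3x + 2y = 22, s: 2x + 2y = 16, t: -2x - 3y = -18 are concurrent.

Yes

Intersecting r and s: solving the 2×2 system gives (x, y) = (6, 2).
Substitute into t: (-2)(6) + (-3)(2) = -18.
This equals -18, so (6, 2) lies on all three lines and they are concurrent.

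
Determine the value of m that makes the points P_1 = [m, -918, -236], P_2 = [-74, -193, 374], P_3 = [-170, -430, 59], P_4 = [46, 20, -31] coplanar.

-385

Coplanarity ⇔ det[P_1P_2; P_1P_3; P_1P_4] = 0.
Expanding, this is linear in m: (-163080)m + (-62785800) = 0.
So m = -385.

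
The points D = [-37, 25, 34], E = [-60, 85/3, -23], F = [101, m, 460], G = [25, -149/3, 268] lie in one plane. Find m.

The points are coplanar iff DE · (DF × DG) = 0.
Expanding, this is linear in m: (-1848)m + (-117656) = 0.
So m = -191/3.

-191/3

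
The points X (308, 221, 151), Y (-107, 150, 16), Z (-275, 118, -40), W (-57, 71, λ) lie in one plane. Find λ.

The points are coplanar iff XY · (XZ × XW) = 0.
Expanding, this is linear in λ: (1352)λ + (5408) = 0.
So λ = -4.

-4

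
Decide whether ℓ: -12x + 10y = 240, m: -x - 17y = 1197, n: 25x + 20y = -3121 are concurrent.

Intersecting ℓ and m: solving the 2×2 system gives (x, y) = (-75, -66).
Substitute into n: (25)(-75) + (20)(-66) = -3195.
But n requires -3121 ≠ -3195, so the three lines have no common point.

No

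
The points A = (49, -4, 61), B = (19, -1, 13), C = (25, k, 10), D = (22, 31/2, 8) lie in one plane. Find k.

Normal to plane ABD: n = (777, -294, -504); plane equation n·P = 8505.
Requiring n·C = 8505: (-294)k + (14385) = 8505.
So k = 20.

20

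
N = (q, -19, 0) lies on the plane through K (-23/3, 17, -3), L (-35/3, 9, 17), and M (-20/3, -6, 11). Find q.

-2/3

The plane through K, L, M has equation 348x + 76y + 100z = -1676.
Substituting N: (348)q + (-1444) = -1676, so q = -2/3.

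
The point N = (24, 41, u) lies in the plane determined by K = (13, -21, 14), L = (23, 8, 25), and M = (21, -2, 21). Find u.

39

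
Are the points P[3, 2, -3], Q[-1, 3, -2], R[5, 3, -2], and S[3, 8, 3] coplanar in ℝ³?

A normal to the plane through P, Q, R is n = PQ × PR = (0, 6, -6).
The plane has equation n·X = 30. For S: n·S = 30.
Equal, so S lies in the plane and all four are coplanar.

Yes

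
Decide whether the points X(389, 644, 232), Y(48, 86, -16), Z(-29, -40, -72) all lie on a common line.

Yes

XY = (-341, -558, -248), XZ = (-418, -684, -304).
XY × XZ = (0, 0, 0).
The cross product vanishes, so the three points are collinear.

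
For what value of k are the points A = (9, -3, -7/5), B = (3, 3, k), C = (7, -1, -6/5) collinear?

Collinearity requires AB × AC = 0; each component is linear in k.
The x-component gives (-2)k + (-8/5) = 0, so k = -4/5.
The remaining components then also vanish.

-4/5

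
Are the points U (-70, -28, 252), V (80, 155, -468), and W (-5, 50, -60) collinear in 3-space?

No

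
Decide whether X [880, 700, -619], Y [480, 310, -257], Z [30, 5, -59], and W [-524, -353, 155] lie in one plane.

No

The four points are coplanar iff the 3×3 determinant with rows XY, XZ, XW is zero.
Rows: (-400, -390, 362), (-850, -695, 560), (-1404, -1053, 774).
Expanding along the first row: (-400)(51750) − (-390)(128340) + (362)(-80730) = 128340.
Nonzero ⇒ not coplanar.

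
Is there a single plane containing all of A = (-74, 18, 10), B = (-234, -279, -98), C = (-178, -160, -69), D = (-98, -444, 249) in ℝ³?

No

A normal to the plane through A, B, C is n = AB × AC = (4239, -1408, -2408).
The plane has equation n·P = -363110. For D: n·D = -389862.
-389862 ≠ -363110, so D is off the plane.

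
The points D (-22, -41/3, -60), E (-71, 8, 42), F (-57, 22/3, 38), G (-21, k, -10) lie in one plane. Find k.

Coplanarity ⇔ det[DE; DF; DG] = 0.
Expanding, this is linear in k: (1232)k + (9856/3) = 0.
So k = -8/3.

-8/3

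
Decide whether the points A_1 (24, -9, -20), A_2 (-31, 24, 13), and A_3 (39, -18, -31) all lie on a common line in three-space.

No

A_1A_2 = (-55, 33, 33), A_1A_3 = (15, -9, -11).
Comparing components 2 and 3: (33)(-11) − (33)(-9) = -66 ≠ 0, so A_1A_2 and A_1A_3 are not parallel and the points are not collinear.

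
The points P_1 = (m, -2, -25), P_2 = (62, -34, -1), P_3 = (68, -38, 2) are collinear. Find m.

Direction P_2P_3 = (6, -4, 3). From the y-coordinate of P_1, the parameter along the line is τ = (-2 − (-34))/(-4) = -8.
Then m = 62 + (-8)·(6) = 14.

14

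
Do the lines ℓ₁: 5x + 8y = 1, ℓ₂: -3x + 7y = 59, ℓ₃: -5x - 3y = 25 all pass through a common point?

No

Lines aᵢx + bᵢy = cᵢ with pairwise distinct directions are concurrent exactly when det[aᵢ bᵢ cᵢ] = 0.
Here the determinant is 44.
Nonzero, so no common point exists.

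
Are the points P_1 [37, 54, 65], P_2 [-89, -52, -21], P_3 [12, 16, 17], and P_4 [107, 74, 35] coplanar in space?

No

With P_1 as base: P_1P_2 = (-126, -106, -86), P_1P_3 = (-25, -38, -48), P_1P_4 = (70, 20, -30).
P_1P_3 × P_1P_4 = (2100, -4110, 2160).
P_1P_2 · (P_1P_3 × P_1P_4) = -14700.
Since -14700 ≠ 0, the four points are not coplanar.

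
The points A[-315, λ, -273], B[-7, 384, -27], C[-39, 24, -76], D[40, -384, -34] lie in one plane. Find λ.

624

The points are coplanar iff AB · (AC × AD) = 0.
Expanding, this is linear in λ: (2527)λ + (-1576848) = 0.
So λ = 624.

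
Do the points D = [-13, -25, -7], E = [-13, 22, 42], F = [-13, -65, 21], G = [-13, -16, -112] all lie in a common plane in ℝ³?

Yes

The four points are coplanar iff the 3×3 determinant with rows DE, DF, DG is zero.
Rows: (0, 47, 49), (0, -40, 28), (0, 9, -105).
Expanding along the first row: (0)(3948) − (47)(0) + (49)(0) = 0.
Zero determinant ⇒ coplanar.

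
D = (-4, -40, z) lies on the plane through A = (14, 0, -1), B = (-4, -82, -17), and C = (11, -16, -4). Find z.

The plane through A, B, C has equation −10x − 6y + 42z = -182.
Substituting D: (42)z + (280) = -182, so z = -11.

-11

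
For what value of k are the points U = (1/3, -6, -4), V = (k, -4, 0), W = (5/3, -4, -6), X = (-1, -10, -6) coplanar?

1/3

Normal to plane UWX: n = (-12, 16/3, -8/3); plane equation n·P = -76/3.
Requiring n·V = -76/3: (-12)k + (-64/3) = -76/3.
So k = 1/3.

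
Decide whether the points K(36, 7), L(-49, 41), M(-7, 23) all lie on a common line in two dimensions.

No

KL = (-85, 34), KM = (-43, 16).
det[KL; KM] = (-85)(16) − (34)(-43) = 102.
The determinant is nonzero, so they are not collinear.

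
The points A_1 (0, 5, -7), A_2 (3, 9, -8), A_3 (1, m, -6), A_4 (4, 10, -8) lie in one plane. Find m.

5

Normal to plane A_1A_2A_4: n = (1, -1, -1); plane equation n·P = 2.
Requiring n·A_3 = 2: (-1)m + (7) = 2.
So m = 5.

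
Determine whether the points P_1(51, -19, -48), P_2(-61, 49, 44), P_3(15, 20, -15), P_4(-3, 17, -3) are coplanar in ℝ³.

A normal to the plane through P_1, P_2, P_3 is n = P_1P_2 × P_1P_3 = (-1344, 384, -1920).
The plane has equation n·P = 16320. For P_4: n·P_4 = 16320.
Equal, so P_4 lies in the plane and all four are coplanar.

Yes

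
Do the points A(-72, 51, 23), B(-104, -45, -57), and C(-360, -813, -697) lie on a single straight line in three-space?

Yes

AB = (-32, -96, -80), AC = (-288, -864, -720).
AB × AC = (0, 0, 0).
The cross product vanishes, so the three points are collinear.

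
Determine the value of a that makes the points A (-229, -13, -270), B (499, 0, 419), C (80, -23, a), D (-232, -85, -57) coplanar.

Normal to plane ABD: n = (52377, -157131, -52377); plane equation n·P = 4190160.
Requiring n·C = 4190160: (-52377)a + (7804173) = 4190160.
So a = 69.

69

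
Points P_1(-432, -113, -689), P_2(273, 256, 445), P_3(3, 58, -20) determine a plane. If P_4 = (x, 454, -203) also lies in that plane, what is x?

Coplanarity requires P_1P_2 · (P_1P_3 × P_1P_4) = 0.
P_1P_2 = (705, 369, 1134), P_1P_3 = (435, 171, 669); the triple product is linear in x with coefficient 52947 and constant term 15725259.
Setting it to zero: x = -297.

-297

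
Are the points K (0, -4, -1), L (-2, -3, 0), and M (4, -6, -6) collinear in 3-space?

No

KL = (-2, 1, 1), KM = (4, -2, -5).
Comparing components 2 and 3: (1)(-5) − (1)(-2) = -3 ≠ 0, so KL and KM are not parallel and the points are not collinear.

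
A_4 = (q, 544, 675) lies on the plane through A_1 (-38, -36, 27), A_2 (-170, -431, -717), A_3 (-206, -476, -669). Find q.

A normal to the plane is n = A_1A_2 × A_1A_3 = (-52440, 33120, -8280).
A_4 lies in the plane iff n · A_1A_4 = 0.
This gives (-52440)q + (11851440) = 0, so q = 226.

226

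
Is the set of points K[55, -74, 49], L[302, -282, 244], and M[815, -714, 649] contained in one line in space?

KL = (247, -208, 195), KM = (760, -640, 600).
Each component of KM is 40/13 times the corresponding component of KL, so KM = 40/13·KL and the points are collinear.

Yes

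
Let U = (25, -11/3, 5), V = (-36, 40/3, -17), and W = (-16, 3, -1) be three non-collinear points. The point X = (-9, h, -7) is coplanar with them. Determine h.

A normal to the plane is n = UV × UW = (134/3, 536, 871/3).
X lies in the plane iff n · UX = 0.
This gives (536)h + (-9112/3) = 0, so h = 17/3.

17/3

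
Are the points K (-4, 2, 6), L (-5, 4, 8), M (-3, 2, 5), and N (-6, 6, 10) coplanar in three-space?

Yes

The four points are coplanar iff the 3×3 determinant with rows KL, KM, KN is zero.
Rows: (-1, 2, 2), (1, 0, -1), (-2, 4, 4).
Expanding along the first row: (-1)(4) − (2)(2) + (2)(4) = 0.
Zero determinant ⇒ coplanar.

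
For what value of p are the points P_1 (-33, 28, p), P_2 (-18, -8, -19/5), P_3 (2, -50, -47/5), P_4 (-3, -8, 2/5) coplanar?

The points are coplanar iff P_1P_2 · (P_1P_3 × P_1P_4) = 0.
Expanding, this is linear in p: (-630)p + (1008) = 0.
So p = 8/5.

8/5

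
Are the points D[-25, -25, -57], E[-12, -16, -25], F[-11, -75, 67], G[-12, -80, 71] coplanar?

With D as base: DE = (13, 9, 32), DF = (14, -50, 124), DG = (13, -55, 128).
DF × DG = (420, -180, -120).
DE · (DF × DG) = 0.
The scalar triple product vanishes, so the four points are coplanar.

Yes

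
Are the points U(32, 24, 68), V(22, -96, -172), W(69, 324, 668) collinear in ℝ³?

UV = (-10, -120, -240), UW = (37, 300, 600).
UV × UW = (0, -2880, 1440).
The cross product is nonzero, so the points do not lie on one line.

No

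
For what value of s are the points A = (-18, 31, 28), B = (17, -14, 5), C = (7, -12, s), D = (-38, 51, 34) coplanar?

The points are coplanar iff AB · (AC × AD) = 0.
Expanding, this is linear in s: (200)s + (400) = 0.
So s = -2.

-2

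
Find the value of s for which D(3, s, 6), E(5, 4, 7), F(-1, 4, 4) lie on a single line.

4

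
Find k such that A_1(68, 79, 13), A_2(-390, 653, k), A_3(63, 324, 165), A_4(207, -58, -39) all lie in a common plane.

261

Normal to plane A_1A_3A_4: n = (8084, 20868, -33370); plane equation n·P = 1764474.
Requiring n·A_2 = 1764474: (-33370)k + (10474044) = 1764474.
So k = 261.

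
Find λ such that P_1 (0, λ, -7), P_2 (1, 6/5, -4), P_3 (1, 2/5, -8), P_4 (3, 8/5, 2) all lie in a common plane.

1

The points are coplanar iff P_1P_2 · (P_1P_3 × P_1P_4) = 0.
Expanding, this is linear in λ: (8)λ + (-8) = 0.
So λ = 1.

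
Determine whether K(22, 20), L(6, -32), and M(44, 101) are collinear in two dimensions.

KL = (-16, -52), KM = (22, 81).
det[KL; KM] = (-16)(81) − (-52)(22) = -152.
The determinant is nonzero, so they are not collinear.

No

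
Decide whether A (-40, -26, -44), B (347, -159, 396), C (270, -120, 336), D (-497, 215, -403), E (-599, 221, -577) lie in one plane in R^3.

No

The plane through A, B, C has normal n = AB × AC = (-9180, -10660, 4852) and equation n·P = 430872.
Checking the remaining points: n·D = 315204, n·E = 343356.
Since n·D = 315204 ≠ 430872, D is off the plane and the points are not all coplanar.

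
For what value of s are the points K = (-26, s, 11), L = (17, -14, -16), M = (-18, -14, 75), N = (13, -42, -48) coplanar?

The points are coplanar iff KL · (KM × KN) = 0.
Expanding, this is linear in s: (1484)s + (103880) = 0.
So s = -70.

-70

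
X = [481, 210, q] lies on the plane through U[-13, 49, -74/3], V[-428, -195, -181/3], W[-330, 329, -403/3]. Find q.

122/3

The plane through U, V, W has equation (110236/3)x − (102616/3)y − 193548z = 7861300/3.
Substituting X: (-193548)q + (31474156/3) = 7861300/3, so q = 122/3.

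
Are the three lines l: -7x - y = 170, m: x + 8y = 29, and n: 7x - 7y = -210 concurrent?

No

The three lines meet at one point iff the augmented coefficient matrix [aᵢ bᵢ cᵢ] has rank < 3, i.e. its determinant vanishes.
Here the determinant is -784.
Nonzero, so no common point exists.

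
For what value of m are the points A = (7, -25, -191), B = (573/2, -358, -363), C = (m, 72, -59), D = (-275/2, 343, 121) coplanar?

Coplanarity ⇔ det[AB; AC; AD] = 0.
Expanding, this is linear in m: (40600)m + (-1461600) = 0.
So m = 36.

36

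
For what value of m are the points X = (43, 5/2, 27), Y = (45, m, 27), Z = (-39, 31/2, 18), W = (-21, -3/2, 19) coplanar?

Normal to plane XZW: n = (-140, -80, 1160); plane equation n·P = 25100.
Requiring n·Y = 25100: (-80)m + (25020) = 25100.
So m = -1.

-1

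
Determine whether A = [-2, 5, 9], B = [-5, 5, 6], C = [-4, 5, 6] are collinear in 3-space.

No

AB = (-3, 0, -3), AC = (-2, 0, -3).
Comparing components 3 and 1: (-3)(-2) − (-3)(-3) = -3 ≠ 0, so AB and AC are not parallel and the points are not collinear.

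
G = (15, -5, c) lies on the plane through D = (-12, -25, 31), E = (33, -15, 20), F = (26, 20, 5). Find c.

18

The plane through D, E, F has equation 235x + 752y + 1645z = 29375.
Substituting G: (1645)c + (-235) = 29375, so c = 18.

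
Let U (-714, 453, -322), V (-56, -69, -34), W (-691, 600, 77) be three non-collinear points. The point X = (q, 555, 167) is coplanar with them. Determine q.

-606

Coplanarity requires UV · (UW × UX) = 0.
UV = (658, -522, 288), UW = (23, 147, 399); the triple product is linear in q with coefficient -250614 and constant term -151872084.
Setting it to zero: q = -606.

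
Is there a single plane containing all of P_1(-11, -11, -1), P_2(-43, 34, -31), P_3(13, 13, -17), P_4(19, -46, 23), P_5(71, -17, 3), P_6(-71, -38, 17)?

The plane through P_1, P_2, P_3 has normal n = P_1P_2 × P_1P_3 = (0, -1232, -1848) and equation n·P = 15400.
Checking the remaining points: n·P_4 = 14168, n·P_5 = 15400, n·P_6 = 15400.
Since n·P_4 = 14168 ≠ 15400, P_4 is off the plane and the points are not all coplanar.

No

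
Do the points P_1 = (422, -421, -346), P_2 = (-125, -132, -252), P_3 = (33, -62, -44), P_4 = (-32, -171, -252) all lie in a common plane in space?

No

A normal to the plane through P_1, P_2, P_3 is n = P_1P_2 × P_1P_3 = (53532, 128628, -83952).
The plane has equation n·P = -2514492. For P_4: n·P_4 = -2552508.
-2552508 ≠ -2514492, so P_4 is off the plane.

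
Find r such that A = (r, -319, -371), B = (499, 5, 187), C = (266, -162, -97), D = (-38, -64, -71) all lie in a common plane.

25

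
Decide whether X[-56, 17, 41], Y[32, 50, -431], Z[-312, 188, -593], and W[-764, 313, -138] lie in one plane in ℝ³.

A normal to the plane through X, Y, Z is n = XY × XZ = (59790, 176624, 23496).
The plane has equation n·P = 617704. For W: n·W = 6361304.
6361304 ≠ 617704, so W is off the plane.

No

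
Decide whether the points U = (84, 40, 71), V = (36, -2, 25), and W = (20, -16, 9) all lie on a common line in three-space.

UV = (-48, -42, -46), UW = (-64, -56, -62).
Comparing components 2 and 3: (-42)(-62) − (-46)(-56) = 28 ≠ 0, so UV and UW are not parallel and the points are not collinear.

No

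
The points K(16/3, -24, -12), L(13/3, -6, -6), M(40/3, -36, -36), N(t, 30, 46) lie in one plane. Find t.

Coplanarity ⇔ det[KL; KM; KN] = 0.
Expanding, this is linear in t: (-360)t + (-4440) = 0.
So t = -37/3.

-37/3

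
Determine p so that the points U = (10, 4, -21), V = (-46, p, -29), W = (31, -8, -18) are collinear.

36

Collinearity requires UV × UW = 0; each component is linear in p.
The x-component gives (3)p + (-108) = 0, so p = 36.
The remaining components then also vanish.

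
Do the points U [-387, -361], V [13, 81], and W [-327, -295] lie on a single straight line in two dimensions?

No

UV = (400, 442), UW = (60, 66).
Twice the signed area of △UVW is (400)(66) − (442)(60) = -120.
The area is nonzero, so the three points are not collinear.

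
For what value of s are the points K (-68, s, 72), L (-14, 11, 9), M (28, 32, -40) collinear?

-16

Direction LM = (42, 21, -49). From the x-coordinate of K, the parameter along the line is τ = (-68 − (-14))/42 = -9/7.
Then s = 11 + (-9/7)·(21) = -16.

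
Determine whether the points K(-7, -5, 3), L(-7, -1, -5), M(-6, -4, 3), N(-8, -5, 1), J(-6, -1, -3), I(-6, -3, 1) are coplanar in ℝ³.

Yes

The plane through K, L, M has normal n = KL × KM = (8, -8, -4) and equation n·P = -28.
Checking the remaining points: n·N = -28, n·J = -28, n·I = -28.
All equal -28, so all 6 points lie in one plane.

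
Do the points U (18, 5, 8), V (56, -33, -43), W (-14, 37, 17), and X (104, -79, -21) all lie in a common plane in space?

With U as base: UV = (38, -38, -51), UW = (-32, 32, 9), UX = (86, -84, -29).
UW × UX = (-172, -154, -64).
UV · (UW × UX) = 2580.
Since 2580 ≠ 0, the four points are not coplanar.

No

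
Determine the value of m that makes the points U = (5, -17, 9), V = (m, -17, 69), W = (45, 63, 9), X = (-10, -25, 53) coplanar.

-10

Coplanarity ⇔ det[UV; UW; UX] = 0.
Expanding, this is linear in m: (3520)m + (35200) = 0.
So m = -10.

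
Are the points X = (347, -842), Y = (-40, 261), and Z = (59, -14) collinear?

XY = (-387, 1103), XZ = (-288, 828).
If collinear, XZ would be a scalar multiple of XY. But (-387)·(828) ≠ (1103)·(-288) (difference -2772), so they are not parallel; the points are not collinear.

No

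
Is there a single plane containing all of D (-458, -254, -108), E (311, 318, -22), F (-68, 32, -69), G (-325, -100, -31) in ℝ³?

Yes

The four points are coplanar iff the 3×3 determinant with rows DE, DF, DG is zero.
Rows: (769, 572, 86), (390, 286, 39), (133, 154, 77).
Expanding along the first row: (769)(16016) − (572)(24843) + (86)(22022) = 0.
Zero determinant ⇒ coplanar.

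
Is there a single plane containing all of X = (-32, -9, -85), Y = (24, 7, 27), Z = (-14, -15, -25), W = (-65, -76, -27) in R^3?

The four points are coplanar iff the 3×3 determinant with rows XY, XZ, XW is zero.
Rows: (56, 16, 112), (18, -6, 60), (-33, -67, 58).
Expanding along the first row: (56)(3672) − (16)(3024) + (112)(-1404) = 0.
Zero determinant ⇒ coplanar.

Yes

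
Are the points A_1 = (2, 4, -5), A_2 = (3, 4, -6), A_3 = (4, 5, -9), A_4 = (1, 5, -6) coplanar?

Yes

The four points are coplanar iff the 3×3 determinant with rows A_1A_2, A_1A_3, A_1A_4 is zero.
Rows: (1, 0, -1), (2, 1, -4), (-1, 1, -1).
Expanding along the first row: (1)(3) − (0)(-6) + (-1)(3) = 0.
Zero determinant ⇒ coplanar.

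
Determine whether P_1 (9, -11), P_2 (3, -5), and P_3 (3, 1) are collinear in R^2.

No

P_1P_2 = (-6, 6), P_1P_3 = (-6, 12).
det[P_1P_2; P_1P_3] = (-6)(12) − (6)(-6) = -36.
The determinant is nonzero, so they are not collinear.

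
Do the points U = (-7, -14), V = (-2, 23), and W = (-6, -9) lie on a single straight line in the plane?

No

UV = (5, 37), UW = (1, 5).
Twice the signed area of △UVW is (5)(5) − (37)(1) = -12.
The area is nonzero, so the three points are not collinear.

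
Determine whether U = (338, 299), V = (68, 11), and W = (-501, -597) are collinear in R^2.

UV = (-270, -288), UW = (-839, -896).
Twice the signed area of △UVW is (-270)(-896) − (-288)(-839) = 288.
The area is nonzero, so the three points are not collinear.

No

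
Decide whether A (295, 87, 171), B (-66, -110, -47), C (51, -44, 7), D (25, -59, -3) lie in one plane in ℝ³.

No

A normal to the plane through A, B, C is n = AB × AC = (3750, -6012, -777).
The plane has equation n·P = 450339. For D: n·D = 450789.
450789 ≠ 450339, so D is off the plane.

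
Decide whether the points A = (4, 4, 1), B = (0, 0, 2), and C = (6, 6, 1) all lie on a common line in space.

No

AB = (-4, -4, 1), AC = (2, 2, 0).
Comparing components 2 and 3: (-4)(0) − (1)(2) = -2 ≠ 0, so AB and AC are not parallel and the points are not collinear.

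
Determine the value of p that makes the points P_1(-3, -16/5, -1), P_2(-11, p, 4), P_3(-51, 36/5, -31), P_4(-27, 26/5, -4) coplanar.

Coplanarity ⇔ det[P_1P_2; P_1P_3; P_1P_4] = 0.
Expanding, this is linear in p: (576)p + (-3456/5) = 0.
So p = 6/5.

6/5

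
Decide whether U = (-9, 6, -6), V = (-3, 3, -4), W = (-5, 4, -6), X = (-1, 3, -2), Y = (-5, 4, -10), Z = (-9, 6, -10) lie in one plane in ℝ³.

The plane through U, V, W has normal n = UV × UW = (4, 8, 0) and equation n·P = 12.
Checking the remaining points: n·X = 20, n·Y = 12, n·Z = 12.
Since n·X = 20 ≠ 12, X is off the plane and the points are not all coplanar.

No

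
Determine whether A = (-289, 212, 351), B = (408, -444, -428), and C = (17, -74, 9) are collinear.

No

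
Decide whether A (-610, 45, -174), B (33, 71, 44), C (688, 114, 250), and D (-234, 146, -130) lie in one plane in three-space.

A normal to the plane through A, B, C is n = AB × AC = (-4018, 10332, 10619).
The plane has equation n·P = 1068214. For D: n·D = 1068214.
Equal, so D lies in the plane and all four are coplanar.

Yes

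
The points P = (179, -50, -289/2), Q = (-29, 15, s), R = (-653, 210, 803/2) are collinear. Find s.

Collinearity requires PQ × PR = 0; each component is linear in s.
The x-component gives (-260)s + (-2080) = 0, so s = -8.
The remaining components then also vanish.

-8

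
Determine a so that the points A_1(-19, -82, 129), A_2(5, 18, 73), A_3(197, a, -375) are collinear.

Collinearity requires A_1A_2 × A_1A_3 = 0; each component is linear in a.
The x-component gives (56)a + (-45808) = 0, so a = 818.
The remaining components then also vanish.

818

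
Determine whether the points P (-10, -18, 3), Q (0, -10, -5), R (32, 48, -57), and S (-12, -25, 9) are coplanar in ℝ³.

With P as base: PQ = (10, 8, -8), PR = (42, 66, -60), PS = (-2, -7, 6).
PR × PS = (-24, -132, -162).
PQ · (PR × PS) = 0.
The scalar triple product vanishes, so the four points are coplanar.

Yes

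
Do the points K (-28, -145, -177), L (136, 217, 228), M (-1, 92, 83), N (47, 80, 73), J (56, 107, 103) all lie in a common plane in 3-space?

Yes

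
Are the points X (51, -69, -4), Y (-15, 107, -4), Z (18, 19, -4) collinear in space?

XY = (-66, 176, 0), XZ = (-33, 88, 0).
XY × XZ = (0, 0, 0).
The cross product vanishes, so the three points are collinear.

Yes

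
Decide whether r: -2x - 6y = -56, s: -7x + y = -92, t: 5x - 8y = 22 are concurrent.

The three lines meet at one point iff the augmented coefficient matrix [aᵢ bᵢ cᵢ] has rank < 3, i.e. its determinant vanishes.
Here the determinant is 408.
Nonzero, so no common point exists.

No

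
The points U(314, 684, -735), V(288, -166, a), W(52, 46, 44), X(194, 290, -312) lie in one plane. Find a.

-146

Normal to plane UWX: n = (37052, 17346, 26668); plane equation n·P = 3898012.
Requiring n·V = 3898012: (26668)a + (7791540) = 3898012.
So a = -146.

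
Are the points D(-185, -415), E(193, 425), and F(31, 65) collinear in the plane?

Yes

DE = (378, 840), DF = (216, 480).
Checking proportionality: DF = 4/7·DE, so the vectors are parallel and the points are collinear.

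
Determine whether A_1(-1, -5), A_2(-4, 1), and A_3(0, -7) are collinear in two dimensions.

Yes

A_1A_2 = (-3, 6), A_1A_3 = (1, -2).
det[A_1A_2; A_1A_3] = (-3)(-2) − (6)(1) = 0.
The determinant is zero, so the points are collinear.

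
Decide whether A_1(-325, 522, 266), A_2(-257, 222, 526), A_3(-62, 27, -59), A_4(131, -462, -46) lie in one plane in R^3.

Yes

With A_1 as base: A_1A_2 = (68, -300, 260), A_1A_3 = (263, -495, -325), A_1A_4 = (456, -984, -312).
A_1A_3 × A_1A_4 = (-165360, -66144, -33072).
A_1A_2 · (A_1A_3 × A_1A_4) = 0.
The scalar triple product vanishes, so the four points are coplanar.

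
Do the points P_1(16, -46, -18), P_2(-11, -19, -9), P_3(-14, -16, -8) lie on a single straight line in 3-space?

Yes

P_1P_2 = (-27, 27, 9), P_1P_3 = (-30, 30, 10).
P_1P_2 × P_1P_3 = (0, 0, 0).
The cross product vanishes, so the three points are collinear.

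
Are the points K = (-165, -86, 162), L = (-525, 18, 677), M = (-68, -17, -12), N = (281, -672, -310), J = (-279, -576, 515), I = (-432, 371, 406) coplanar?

Yes

The plane through K, L, M has normal n = KL × KM = (-53631, -12685, -34928) and equation n·P = 4281689.
Checking the remaining points: n·N = 4281689, n·J = 4281689, n·I = 4281689.
All equal 4281689, so all 6 points lie in one plane.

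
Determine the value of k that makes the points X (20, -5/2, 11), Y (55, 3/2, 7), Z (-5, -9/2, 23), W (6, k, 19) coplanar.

-7/2

Coplanarity ⇔ det[XY; XZ; XW] = 0.
Expanding, this is linear in k: (-320)k + (-1120) = 0.
So k = -7/2.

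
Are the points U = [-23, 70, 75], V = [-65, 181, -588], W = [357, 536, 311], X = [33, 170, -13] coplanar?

With U as base: UV = (-42, 111, -663), UW = (380, 466, 236), UX = (56, 100, -88).
UW × UX = (-64608, 46656, 11904).
UV · (UW × UX) = 0.
The scalar triple product vanishes, so the four points are coplanar.

Yes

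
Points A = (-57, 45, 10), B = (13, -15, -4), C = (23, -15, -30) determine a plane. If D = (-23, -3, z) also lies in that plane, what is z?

Coplanarity requires AB · (AC × AD) = 0.
AB = (70, -60, -14), AC = (80, -60, -40); the triple product is linear in z with coefficient 600 and constant term -33600.
Setting it to zero: z = 56.

56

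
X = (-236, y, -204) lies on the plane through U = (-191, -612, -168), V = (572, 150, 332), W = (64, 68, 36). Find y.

-732

A normal to the plane is n = UV × UW = (-184552, -28152, 324530).
X lies in the plane iff n · UX = 0.
This gives (-28152)y + (-20607264) = 0, so y = -732.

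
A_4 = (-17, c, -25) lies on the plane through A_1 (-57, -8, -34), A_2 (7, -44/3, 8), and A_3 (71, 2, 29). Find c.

7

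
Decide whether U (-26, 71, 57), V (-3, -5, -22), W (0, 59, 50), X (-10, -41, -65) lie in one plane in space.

No

The four points are coplanar iff the 3×3 determinant with rows UV, UW, UX is zero.
Rows: (23, -76, -79), (26, -12, -7), (16, -112, -122).
Expanding along the first row: (23)(680) − (-76)(-3060) + (-79)(-2720) = -2040.
Nonzero ⇒ not coplanar.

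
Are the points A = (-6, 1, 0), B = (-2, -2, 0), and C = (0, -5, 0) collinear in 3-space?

AB = (4, -3, 0), AC = (6, -6, 0).
Comparing components 1 and 2: (4)(-6) − (-3)(6) = -6 ≠ 0, so AB and AC are not parallel and the points are not collinear.

No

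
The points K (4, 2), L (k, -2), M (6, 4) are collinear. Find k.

Collinearity: (L − K) must be parallel to (M − K) = (2, 2).
Cross-multiplying the components: (k − 4)·(2) = (-4)·(2).
Solving gives k = 0.

0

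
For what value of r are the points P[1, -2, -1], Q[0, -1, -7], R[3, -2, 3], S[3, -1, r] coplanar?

-1

Normal to plane PQR: n = (4, -8, -2); plane equation n·X = 22.
Requiring n·S = 22: (-2)r + (20) = 22.
So r = -1.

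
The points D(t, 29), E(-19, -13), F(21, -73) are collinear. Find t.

-47

Collinearity: (D − E) must be parallel to (F − E) = (40, -60).
Cross-multiplying the components: (t − (-19))·(-60) = (42)·(40).
Solving gives t = -47.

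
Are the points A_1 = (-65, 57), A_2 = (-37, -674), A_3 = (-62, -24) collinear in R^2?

No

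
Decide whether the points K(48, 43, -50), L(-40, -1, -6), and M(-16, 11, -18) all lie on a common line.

Yes

KL = (-88, -44, 44), KM = (-64, -32, 32).
KL × KM = (0, 0, 0).
The cross product vanishes, so the three points are collinear.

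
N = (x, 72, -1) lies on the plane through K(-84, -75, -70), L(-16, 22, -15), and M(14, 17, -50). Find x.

The plane through K, L, M has equation −3120x + 4030y − 3250z = 187330.
Substituting N: (-3120)x + (293410) = 187330, so x = 34.

34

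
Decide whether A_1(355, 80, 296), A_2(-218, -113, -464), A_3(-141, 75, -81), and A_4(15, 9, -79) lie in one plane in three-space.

No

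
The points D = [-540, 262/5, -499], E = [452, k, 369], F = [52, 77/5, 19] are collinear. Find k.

-48/5

Collinearity requires DE × DF = 0; each component is linear in k.
The x-component gives (518)k + (24864/5) = 0, so k = -48/5.
The remaining components then also vanish.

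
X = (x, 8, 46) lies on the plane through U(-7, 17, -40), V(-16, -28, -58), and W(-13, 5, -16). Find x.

-20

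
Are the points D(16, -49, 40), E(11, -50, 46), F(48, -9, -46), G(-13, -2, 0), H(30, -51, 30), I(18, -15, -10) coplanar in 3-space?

The plane through D, E, F has normal n = DE × DF = (-154, -238, -168) and equation n·P = 2478.
Checking the remaining points: n·G = 2478, n·H = 2478, n·I = 2478.
All equal 2478, so all 6 points lie in one plane.

Yes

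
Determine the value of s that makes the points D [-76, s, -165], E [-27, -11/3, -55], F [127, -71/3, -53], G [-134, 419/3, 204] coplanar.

-155/3

The points are coplanar iff DE · (DF × DG) = 0.
Expanding, this is linear in s: (40100)s + (6215500/3) = 0.
So s = -155/3.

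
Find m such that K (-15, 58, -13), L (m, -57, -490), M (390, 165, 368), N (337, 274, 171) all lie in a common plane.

Normal to plane KMN: n = (-62608, 59592, 49816); plane equation n·P = 3747848.
Requiring n·L = 3747848: (-62608)m + (-27806584) = 3747848.
So m = -504.

-504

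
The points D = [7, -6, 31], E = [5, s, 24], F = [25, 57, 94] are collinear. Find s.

-13

Collinearity requires DE × DF = 0; each component is linear in s.
The x-component gives (63)s + (819) = 0, so s = -13.
The remaining components then also vanish.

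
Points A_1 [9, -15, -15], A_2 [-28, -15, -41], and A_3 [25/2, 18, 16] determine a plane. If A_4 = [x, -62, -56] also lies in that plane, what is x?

Coplanarity requires A_1A_2 · (A_1A_3 × A_1A_4) = 0.
A_1A_2 = (-37, 0, -26), A_1A_3 = (7/2, 33, 31); the triple product is linear in x with coefficient 858 and constant term -7293.
Setting it to zero: x = 17/2.

17/2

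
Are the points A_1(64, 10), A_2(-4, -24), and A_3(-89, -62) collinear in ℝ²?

A_1A_2 = (-68, -34), A_1A_3 = (-153, -72).
det[A_1A_2; A_1A_3] = (-68)(-72) − (-34)(-153) = -306.
The determinant is nonzero, so they are not collinear.

No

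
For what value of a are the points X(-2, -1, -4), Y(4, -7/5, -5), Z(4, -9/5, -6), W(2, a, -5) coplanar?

-7/5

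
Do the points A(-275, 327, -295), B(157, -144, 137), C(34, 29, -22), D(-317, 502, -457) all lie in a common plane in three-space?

A normal to the plane through A, B, C is n = AB × AC = (153, 15552, 16803).
The plane has equation n·P = 86544. For D: n·D = 79632.
79632 ≠ 86544, so D is off the plane.

No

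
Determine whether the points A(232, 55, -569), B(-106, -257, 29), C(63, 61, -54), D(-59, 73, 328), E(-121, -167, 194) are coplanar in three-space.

The plane through A, B, C has normal n = AB × AC = (-164268, 73008, -54756) and equation n·P = -2938572.
Checking the remaining points: n·D = -2938572, n·E = -2938572.
All equal -2938572, so all 5 points lie in one plane.

Yes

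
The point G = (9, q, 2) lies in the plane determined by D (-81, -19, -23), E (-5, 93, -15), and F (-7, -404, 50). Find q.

The plane through D, E, F has equation 11256x − 4956y − 37548z = 46032.
Substituting G: (-4956)q + (26208) = 46032, so q = -4.

-4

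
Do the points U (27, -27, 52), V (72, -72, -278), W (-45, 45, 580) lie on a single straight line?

Yes

UV = (45, -45, -330), UW = (-72, 72, 528).
UV × UW = (0, 0, 0).
The cross product vanishes, so the three points are collinear.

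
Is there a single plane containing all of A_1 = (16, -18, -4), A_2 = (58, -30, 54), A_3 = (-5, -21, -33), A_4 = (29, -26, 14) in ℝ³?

No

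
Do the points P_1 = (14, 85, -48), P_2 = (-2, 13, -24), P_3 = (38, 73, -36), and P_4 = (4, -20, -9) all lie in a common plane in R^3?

Yes

With P_1 as base: P_1P_2 = (-16, -72, 24), P_1P_3 = (24, -12, 12), P_1P_4 = (-10, -105, 39).
P_1P_3 × P_1P_4 = (792, -1056, -2640).
P_1P_2 · (P_1P_3 × P_1P_4) = 0.
The scalar triple product vanishes, so the four points are coplanar.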